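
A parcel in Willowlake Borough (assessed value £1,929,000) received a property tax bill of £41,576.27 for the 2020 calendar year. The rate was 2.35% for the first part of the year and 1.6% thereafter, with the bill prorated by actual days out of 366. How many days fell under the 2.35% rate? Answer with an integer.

Let d = days at the first rate; then 366 − d days at the second rate.
£1,929,000 × [2.35%·d + 1.6%·(366−d)] / 366 = £41,576.27
Solving gives d = 271, so the new rate took effect on 28 September 2020.

271 days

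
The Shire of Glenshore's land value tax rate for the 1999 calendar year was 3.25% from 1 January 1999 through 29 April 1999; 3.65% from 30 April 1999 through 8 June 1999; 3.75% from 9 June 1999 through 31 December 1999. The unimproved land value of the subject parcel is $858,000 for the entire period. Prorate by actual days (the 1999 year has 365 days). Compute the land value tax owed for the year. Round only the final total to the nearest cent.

1 January – 29 April 1999: 119 days at 3.25% → $858,000 × 3.25% × 119/365 = $9,091.2740
30 April – 8 June 1999: 40 days at 3.65% → $858,000 × 3.65% × 40/365 = $3,432.0000
9 June – 31 December 1999: 206 days at 3.75% → $858,000 × 3.75% × 206/365 = $18,159.0411
Total = $30,682.3151

$30,682.32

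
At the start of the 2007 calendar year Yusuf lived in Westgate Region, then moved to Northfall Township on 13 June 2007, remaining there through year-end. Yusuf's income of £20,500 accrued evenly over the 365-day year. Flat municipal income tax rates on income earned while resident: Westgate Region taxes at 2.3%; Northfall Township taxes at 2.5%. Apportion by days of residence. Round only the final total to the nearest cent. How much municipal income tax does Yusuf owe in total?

£494.19

Westgate Region, 1 January – 12 June 2007: 163 days → £20,500 × 2.3% × 163/365 = £210.5603
Northfall Township, 13 June – 31 December 2007: 202 days → £20,500 × 2.5% × 202/365 = £283.6301
Total = £494.1904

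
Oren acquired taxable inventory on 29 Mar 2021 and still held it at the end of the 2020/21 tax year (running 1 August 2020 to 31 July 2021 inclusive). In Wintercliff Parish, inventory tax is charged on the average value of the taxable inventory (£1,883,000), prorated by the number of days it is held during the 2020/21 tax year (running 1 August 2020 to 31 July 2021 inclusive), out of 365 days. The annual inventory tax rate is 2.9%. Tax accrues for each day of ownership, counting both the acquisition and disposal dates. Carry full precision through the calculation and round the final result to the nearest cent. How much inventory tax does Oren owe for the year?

£18,701.03

Days held (29 Mar – 31 Jul 2021): 125 out of 365
Tax = £1,883,000 × 2.9% × 125/365 = £18,701.0274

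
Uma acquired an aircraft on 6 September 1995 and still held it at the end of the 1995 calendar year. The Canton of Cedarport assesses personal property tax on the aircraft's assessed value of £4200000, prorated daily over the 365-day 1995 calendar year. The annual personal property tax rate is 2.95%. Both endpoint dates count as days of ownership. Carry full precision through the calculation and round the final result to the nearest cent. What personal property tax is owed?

£39715.89

Days held (6 September – 31 December 1995): 117 out of 365
Tax = £4200000 × 2.95% × 117/365 = £39715.8904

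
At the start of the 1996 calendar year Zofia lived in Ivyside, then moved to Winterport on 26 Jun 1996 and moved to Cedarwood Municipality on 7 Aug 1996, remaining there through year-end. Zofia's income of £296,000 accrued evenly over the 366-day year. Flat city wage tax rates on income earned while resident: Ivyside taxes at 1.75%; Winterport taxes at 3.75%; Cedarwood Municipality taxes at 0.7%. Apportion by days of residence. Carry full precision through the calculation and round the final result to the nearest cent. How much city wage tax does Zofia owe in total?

£4,611.05

Ivyside, 1 Jan – 25 Jun 1996: 177 days → £296,000 × 1.75% × 177/366 = £2,505.0820
Winterport, 26 Jun – 6 Aug 1996: 42 days → £296,000 × 3.75% × 42/366 = £1,273.7705
Cedarwood Municipality, 7 Aug – 31 Dec 1996: 147 days → £296,000 × 0.7% × 147/366 = £832.1967
Total = £4,611.0492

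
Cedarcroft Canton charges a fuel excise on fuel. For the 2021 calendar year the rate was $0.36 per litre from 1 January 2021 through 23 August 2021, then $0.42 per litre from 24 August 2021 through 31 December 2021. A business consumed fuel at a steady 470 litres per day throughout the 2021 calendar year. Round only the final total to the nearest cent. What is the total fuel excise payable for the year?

$65,424.00

1 January – 23 August 2021: 235 days × 470 litres/day = 110,450 litres at $0.36/litre → $39,762.00
24 August – 31 December 2021: 130 days × 470 litres/day = 61,100 litres at $0.42/litre → $25,662.00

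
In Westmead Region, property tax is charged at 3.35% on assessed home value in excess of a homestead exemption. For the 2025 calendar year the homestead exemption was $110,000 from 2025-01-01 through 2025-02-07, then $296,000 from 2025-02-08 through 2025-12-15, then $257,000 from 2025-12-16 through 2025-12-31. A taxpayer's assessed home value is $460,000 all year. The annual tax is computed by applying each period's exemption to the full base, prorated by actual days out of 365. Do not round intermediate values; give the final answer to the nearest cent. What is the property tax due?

2025-01-01 to 2025-02-07: 38 days, exemption $110,000 → ($460,000 − $110,000) × 3.35% × 38/365 = $1,220.6849
2025-02-08 to 2025-12-15: 311 days, exemption $296,000 → ($460,000 − $296,000) × 3.35% × 311/365 = $4,681.1890
2025-12-16 to 2025-12-31: 16 days, exemption $257,000 → ($460,000 − $257,000) × 3.35% × 16/365 = $298.1041
Total = $6,199.9781

$6,199.98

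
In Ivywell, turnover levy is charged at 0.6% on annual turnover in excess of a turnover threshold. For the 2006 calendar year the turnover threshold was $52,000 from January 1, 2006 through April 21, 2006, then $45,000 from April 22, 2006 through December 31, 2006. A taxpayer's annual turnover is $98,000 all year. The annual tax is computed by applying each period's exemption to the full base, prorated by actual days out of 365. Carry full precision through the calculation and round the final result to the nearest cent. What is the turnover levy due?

January 1 – April 21, 2006: 111 days, exemption $52,000 → ($98,000 − $52,000) × 0.6% × 111/365 = $83.9342
April 22 – December 31, 2006: 254 days, exemption $45,000 → ($98,000 − $45,000) × 0.6% × 254/365 = $221.2932
Total = $305.2274

$305.23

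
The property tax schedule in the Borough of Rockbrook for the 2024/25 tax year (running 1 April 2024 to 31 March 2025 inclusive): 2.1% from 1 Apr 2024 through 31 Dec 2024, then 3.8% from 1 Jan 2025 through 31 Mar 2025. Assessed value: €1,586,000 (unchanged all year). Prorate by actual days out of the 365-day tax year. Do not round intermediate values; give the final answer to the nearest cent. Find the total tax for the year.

€39,954.16

1 Apr – 31 Dec 2024: 275 days at 2.1% → €1,586,000 × 2.1% × 275/365 = €25,093.5616
1 Jan – 31 Mar 2025: 90 days at 3.8% → €1,586,000 × 3.8% × 90/365 = €14,860.6027
Total = €39,954.1644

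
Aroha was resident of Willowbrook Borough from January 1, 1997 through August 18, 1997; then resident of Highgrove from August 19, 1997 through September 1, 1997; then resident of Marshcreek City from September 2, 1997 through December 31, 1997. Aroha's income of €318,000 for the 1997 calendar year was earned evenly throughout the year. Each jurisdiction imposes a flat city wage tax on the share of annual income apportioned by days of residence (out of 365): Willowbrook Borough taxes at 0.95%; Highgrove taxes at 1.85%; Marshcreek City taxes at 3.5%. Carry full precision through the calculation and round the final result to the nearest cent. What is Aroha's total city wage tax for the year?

Willowbrook Borough, January 1 – August 18, 1997: 230 days → €318,000 × 0.95% × 230/365 = €1,903.6438
Highgrove, August 19 – September 1, 1997: 14 days → €318,000 × 1.85% × 14/365 = €225.6493
Marshcreek City, September 2 – December 31, 1997: 121 days → €318,000 × 3.5% × 121/365 = €3,689.6712
Total = €5,818.9644

€5,818.96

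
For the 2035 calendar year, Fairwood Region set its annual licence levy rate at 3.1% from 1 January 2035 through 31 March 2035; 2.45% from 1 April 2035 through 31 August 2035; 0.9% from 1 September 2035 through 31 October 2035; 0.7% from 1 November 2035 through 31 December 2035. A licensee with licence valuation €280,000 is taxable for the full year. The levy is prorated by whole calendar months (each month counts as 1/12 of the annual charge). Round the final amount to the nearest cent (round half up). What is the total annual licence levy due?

1 January – 31 March 2035: 3 months at 3.1% → €280,000 × 3.1% × 3/12 = €2,170.0000
1 April – 31 August 2035: 5 months at 2.45% → €280,000 × 2.45% × 5/12 = €2,858.3333
1 September – 31 October 2035: 2 months at 0.9% → €280,000 × 0.9% × 2/12 = €420.0000
1 November – 31 December 2035: 2 months at 0.7% → €280,000 × 0.7% × 2/12 = €326.6667
Total = €5,775.0000

€5,775.00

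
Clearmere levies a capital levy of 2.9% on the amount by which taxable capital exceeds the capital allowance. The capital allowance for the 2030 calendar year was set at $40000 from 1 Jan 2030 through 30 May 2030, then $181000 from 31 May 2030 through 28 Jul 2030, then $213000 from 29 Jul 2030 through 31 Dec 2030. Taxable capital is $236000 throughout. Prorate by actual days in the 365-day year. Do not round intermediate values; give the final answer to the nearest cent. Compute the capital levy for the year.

$2878.79

1 Jan – 30 May 2030: 150 days, exemption $40000 → ($236000 − $40000) × 2.9% × 150/365 = $2335.8904
31 May – 28 Jul 2030: 59 days, exemption $181000 → ($236000 − $181000) × 2.9% × 59/365 = $257.8219
29 Jul – 31 Dec 2030: 156 days, exemption $213000 → ($236000 − $213000) × 2.9% × 156/365 = $285.0740
Total = $2878.7863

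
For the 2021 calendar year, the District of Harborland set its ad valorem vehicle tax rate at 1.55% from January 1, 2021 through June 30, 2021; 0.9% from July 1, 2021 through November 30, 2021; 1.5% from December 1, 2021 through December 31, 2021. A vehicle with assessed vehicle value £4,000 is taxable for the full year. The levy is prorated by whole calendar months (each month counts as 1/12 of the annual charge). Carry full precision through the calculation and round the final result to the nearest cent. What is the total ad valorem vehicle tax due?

January 1 – June 30, 2021: 6 months at 1.55% → £4,000 × 1.55% × 6/12 = £31.0000
July 1 – November 30, 2021: 5 months at 0.9% → £4,000 × 0.9% × 5/12 = £15.0000
December 1 – December 31, 2021: 1 month at 1.5% → £4,000 × 1.5% × 1/12 = £5.0000
Total = £51.0000

£51.00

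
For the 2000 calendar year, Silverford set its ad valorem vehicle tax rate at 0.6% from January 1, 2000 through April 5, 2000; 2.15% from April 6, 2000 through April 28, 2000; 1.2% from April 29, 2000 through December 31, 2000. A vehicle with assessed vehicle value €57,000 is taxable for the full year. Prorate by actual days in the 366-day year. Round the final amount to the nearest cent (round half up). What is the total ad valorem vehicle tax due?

€628.32

January 1 – April 5, 2000: 96 days at 0.6% → €57,000 × 0.6% × 96/366 = €89.7049
April 6 – April 28, 2000: 23 days at 2.15% → €57,000 × 2.15% × 23/366 = €77.0123
April 29 – December 31, 2000: 247 days at 1.2% → €57,000 × 1.2% × 247/366 = €461.6066
Total = €628.3238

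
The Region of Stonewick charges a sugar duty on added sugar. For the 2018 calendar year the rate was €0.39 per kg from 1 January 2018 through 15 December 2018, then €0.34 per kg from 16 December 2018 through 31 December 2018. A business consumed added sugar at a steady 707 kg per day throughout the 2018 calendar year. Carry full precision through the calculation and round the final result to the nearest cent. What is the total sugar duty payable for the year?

1 January – 15 December 2018: 349 days × 707 kg/day = 246,743 kg at €0.39/kg → €96229.77
16 December – 31 December 2018: 16 days × 707 kg/day = 11,312 kg at €0.34/kg → €3846.08

€100075.85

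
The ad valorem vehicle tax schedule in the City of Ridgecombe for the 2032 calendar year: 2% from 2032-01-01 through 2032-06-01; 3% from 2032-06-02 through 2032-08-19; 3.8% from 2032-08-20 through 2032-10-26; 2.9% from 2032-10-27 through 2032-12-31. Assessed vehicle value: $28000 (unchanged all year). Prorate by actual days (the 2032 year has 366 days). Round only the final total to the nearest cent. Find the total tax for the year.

2032-01-01 to 2032-06-01: 153 days at 2% → $28000 × 2% × 153/366 = $234.0984
2032-06-02 to 2032-08-19: 79 days at 3% → $28000 × 3% × 79/366 = $181.3115
2032-08-20 to 2032-10-26: 68 days at 3.8% → $28000 × 3.8% × 68/366 = $197.6831
2032-10-27 to 2032-12-31: 66 days at 2.9% → $28000 × 2.9% × 66/366 = $146.4262
Total = $759.5191

$759.52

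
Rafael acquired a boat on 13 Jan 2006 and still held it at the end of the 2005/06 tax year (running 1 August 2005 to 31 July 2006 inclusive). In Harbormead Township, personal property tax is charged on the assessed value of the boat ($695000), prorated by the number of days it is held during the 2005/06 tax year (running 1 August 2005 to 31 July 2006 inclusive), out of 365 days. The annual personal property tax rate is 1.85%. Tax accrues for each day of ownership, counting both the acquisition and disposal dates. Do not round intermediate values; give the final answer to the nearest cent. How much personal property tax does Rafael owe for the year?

$7045.21

Days held (13 Jan – 31 Jul 2006): 200 out of 365
Tax = $695000 × 1.85% × 200/365 = $7045.2055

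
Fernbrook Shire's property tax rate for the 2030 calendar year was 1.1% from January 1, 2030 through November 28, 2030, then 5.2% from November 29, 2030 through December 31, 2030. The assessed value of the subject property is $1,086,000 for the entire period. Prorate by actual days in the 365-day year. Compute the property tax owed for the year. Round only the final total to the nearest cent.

$15,971.64

January 1 – November 28, 2030: 332 days at 1.1% → $1,086,000 × 1.1% × 332/365 = $10,865.9507
November 29 – December 31, 2030: 33 days at 5.2% → $1,086,000 × 5.2% × 33/365 = $5,105.6877
Total = $15,971.6384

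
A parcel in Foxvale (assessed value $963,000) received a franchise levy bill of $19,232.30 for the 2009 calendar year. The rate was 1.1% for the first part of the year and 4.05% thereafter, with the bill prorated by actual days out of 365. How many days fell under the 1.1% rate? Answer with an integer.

254 days

Let d = days at the first rate; then 365 − d days at the second rate.
$963,000 × [1.1%·d + 4.05%·(365−d)] / 365 = $19,232.30
Solving gives d = 254, so the new rate took effect on 12 September 2009.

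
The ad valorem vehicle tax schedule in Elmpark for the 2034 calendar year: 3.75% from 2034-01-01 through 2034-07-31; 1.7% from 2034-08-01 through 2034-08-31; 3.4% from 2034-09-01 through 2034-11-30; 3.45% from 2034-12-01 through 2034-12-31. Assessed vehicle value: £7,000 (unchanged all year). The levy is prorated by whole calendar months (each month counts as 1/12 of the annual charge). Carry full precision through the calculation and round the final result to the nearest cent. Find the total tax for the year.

£242.67

2034-01-01 to 2034-07-31: 7 months at 3.75% → £7,000 × 3.75% × 7/12 = £153.1250
2034-08-01 to 2034-08-31: 1 month at 1.7% → £7,000 × 1.7% × 1/12 = £9.9167
2034-09-01 to 2034-11-30: 3 months at 3.4% → £7,000 × 3.4% × 3/12 = £59.5000
2034-12-01 to 2034-12-31: 1 month at 3.45% → £7,000 × 3.45% × 1/12 = £20.1250
Total = £242.6667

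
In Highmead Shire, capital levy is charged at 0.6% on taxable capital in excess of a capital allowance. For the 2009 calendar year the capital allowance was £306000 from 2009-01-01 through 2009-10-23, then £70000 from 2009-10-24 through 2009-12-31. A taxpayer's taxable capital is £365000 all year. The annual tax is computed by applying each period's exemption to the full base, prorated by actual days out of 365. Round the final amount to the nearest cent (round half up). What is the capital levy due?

2009-01-01 to 2009-10-23: 296 days, exemption £306000 → (£365000 − £306000) × 0.6% × 296/365 = £287.0795
2009-10-24 to 2009-12-31: 69 days, exemption £70000 → (£365000 − £70000) × 0.6% × 69/365 = £334.6027
Total = £621.6822

£621.68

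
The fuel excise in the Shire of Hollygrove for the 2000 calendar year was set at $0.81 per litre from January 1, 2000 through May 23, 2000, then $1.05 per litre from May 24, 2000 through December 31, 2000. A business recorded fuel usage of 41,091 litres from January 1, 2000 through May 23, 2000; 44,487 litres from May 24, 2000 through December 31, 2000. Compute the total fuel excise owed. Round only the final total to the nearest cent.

January 1 – May 23, 2000: 41,091 litres at $0.81/litre → $33283.71
May 24 – December 31, 2000: 44,487 litres at $1.05/litre → $46711.35

$79995.06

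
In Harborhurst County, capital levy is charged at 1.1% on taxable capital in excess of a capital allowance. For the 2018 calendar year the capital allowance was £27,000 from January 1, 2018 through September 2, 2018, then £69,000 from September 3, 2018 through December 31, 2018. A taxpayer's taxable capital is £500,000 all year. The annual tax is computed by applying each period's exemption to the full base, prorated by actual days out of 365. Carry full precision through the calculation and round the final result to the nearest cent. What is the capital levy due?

£5,051.11

January 1 – September 2, 2018: 245 days, exemption £27,000 → (£500,000 − £27,000) × 1.1% × 245/365 = £3,492.4247
September 3 – December 31, 2018: 120 days, exemption £69,000 → (£500,000 − £69,000) × 1.1% × 120/365 = £1,558.6849
Total = £5,051.1096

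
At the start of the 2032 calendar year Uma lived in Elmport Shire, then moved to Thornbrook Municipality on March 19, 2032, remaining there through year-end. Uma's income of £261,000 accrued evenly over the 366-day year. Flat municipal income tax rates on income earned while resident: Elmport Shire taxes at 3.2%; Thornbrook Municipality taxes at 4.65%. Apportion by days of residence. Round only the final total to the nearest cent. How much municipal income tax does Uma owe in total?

£11,329.97

Elmport Shire, January 1 – March 18, 2032: 78 days → £261,000 × 3.2% × 78/366 = £1,779.9344
Thornbrook Municipality, March 19 – December 31, 2032: 288 days → £261,000 × 4.65% × 288/366 = £9,550.0328
Total = £11,329.9672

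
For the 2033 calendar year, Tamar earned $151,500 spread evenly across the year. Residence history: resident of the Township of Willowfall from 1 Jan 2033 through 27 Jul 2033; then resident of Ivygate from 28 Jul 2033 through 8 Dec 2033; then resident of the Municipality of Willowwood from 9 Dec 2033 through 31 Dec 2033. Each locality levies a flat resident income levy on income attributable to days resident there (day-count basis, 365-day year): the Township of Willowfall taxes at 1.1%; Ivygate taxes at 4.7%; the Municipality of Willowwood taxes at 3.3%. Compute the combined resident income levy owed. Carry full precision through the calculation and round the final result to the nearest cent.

The Township of Willowfall, 1 Jan – 27 Jul 2033: 208 days → $151,500 × 1.1% × 208/365 = $949.6767
Ivygate, 28 Jul – 8 Dec 2033: 134 days → $151,500 × 4.7% × 134/365 = $2,614.1014
The Municipality of Willowwood, 9 Dec – 31 Dec 2033: 23 days → $151,500 × 3.3% × 23/365 = $315.0370
Total = $3,878.8151

$3,878.82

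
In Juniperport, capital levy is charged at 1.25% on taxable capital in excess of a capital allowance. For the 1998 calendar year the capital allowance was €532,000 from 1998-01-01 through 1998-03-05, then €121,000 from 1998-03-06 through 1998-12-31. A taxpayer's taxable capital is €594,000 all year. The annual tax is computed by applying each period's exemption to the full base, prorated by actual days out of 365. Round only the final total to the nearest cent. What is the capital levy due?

€5,011.68

1998-01-01 to 1998-03-05: 64 days, exemption €532,000 → (€594,000 − €532,000) × 1.25% × 64/365 = €135.8904
1998-03-06 to 1998-12-31: 301 days, exemption €121,000 → (€594,000 − €121,000) × 1.25% × 301/365 = €4,875.7877
Total = €5,011.6781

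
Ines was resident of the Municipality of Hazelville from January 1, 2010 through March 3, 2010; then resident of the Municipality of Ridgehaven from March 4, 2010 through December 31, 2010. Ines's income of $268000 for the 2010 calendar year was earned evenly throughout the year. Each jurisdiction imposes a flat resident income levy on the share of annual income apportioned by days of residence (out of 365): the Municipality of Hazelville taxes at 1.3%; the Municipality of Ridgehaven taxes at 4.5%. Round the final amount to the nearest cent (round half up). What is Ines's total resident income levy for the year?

$10603.25

The Municipality of Hazelville, January 1 – March 3, 2010: 62 days → $268000 × 1.3% × 62/365 = $591.8027
The Municipality of Ridgehaven, March 4 – December 31, 2010: 303 days → $268000 × 4.5% × 303/365 = $10011.4521
Total = $10603.2548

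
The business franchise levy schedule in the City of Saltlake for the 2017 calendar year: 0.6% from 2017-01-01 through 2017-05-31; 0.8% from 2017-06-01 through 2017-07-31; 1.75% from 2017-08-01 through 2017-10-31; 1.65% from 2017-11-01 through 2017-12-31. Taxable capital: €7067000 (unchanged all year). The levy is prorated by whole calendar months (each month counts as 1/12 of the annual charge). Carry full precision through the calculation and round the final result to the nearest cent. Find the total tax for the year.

2017-01-01 to 2017-05-31: 5 months at 0.6% → €7067000 × 0.6% × 5/12 = €17667.5000
2017-06-01 to 2017-07-31: 2 months at 0.8% → €7067000 × 0.8% × 2/12 = €9422.6667
2017-08-01 to 2017-10-31: 3 months at 1.75% → €7067000 × 1.75% × 3/12 = €30918.1250
2017-11-01 to 2017-12-31: 2 months at 1.65% → €7067000 × 1.65% × 2/12 = €19434.2500
Total = €77442.5417

€77442.54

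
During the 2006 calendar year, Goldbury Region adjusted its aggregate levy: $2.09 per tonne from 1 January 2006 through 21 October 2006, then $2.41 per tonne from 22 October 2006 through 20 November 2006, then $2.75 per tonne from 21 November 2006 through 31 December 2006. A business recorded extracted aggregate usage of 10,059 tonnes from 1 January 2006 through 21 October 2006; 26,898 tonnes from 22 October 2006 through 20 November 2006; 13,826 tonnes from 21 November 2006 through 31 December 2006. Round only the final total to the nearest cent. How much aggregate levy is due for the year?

1 January – 21 October 2006: 10,059 tonnes at $2.09/tonne → $21,023.31
22 October – 20 November 2006: 26,898 tonnes at $2.41/tonne → $64,824.18
21 November – 31 December 2006: 13,826 tonnes at $2.75/tonne → $38,021.50

$123,868.99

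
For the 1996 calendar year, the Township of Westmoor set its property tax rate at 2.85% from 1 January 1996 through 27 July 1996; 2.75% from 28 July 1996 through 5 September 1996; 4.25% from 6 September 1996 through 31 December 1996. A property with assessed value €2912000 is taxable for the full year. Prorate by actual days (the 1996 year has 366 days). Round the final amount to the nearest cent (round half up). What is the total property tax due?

€95706.14

1 January – 27 July 1996: 209 days at 2.85% → €2912000 × 2.85% × 209/366 = €47391.6066
28 July – 5 September 1996: 40 days at 2.75% → €2912000 × 2.75% × 40/366 = €8751.9126
6 September – 31 December 1996: 117 days at 4.25% → €2912000 × 4.25% × 117/366 = €39562.6230
Total = €95706.1421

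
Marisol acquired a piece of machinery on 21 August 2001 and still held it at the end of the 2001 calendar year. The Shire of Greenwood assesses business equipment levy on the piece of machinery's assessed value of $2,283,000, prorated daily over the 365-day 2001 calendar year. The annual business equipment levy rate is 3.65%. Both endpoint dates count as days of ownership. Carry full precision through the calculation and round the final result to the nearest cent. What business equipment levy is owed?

Days held (21 August – 31 December 2001): 133 out of 365
Tax = $2,283,000 × 3.65% × 133/365 = $30,363.9000

$30,363.90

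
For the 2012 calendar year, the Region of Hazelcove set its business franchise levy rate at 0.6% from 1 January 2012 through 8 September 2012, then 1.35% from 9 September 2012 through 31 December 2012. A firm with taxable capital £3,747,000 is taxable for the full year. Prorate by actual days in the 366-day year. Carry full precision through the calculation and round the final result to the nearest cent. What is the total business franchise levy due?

£31,235.24

1 January – 8 September 2012: 252 days at 0.6% → £3,747,000 × 0.6% × 252/366 = £15,479.4098
9 September – 31 December 2012: 114 days at 1.35% → £3,747,000 × 1.35% × 114/366 = £15,755.8279
Total = £31,235.2377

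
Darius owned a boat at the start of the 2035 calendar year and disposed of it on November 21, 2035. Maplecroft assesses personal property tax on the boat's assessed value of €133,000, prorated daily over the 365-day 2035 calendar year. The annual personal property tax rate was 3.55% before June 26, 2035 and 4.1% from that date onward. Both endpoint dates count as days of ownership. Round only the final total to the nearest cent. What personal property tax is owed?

January 1 – June 25, 2035: 176 days at 3.55% → €133,000 × 3.55% × 176/365 = €2,276.6685
June 26 – November 21, 2035: 149 days at 4.1% → €133,000 × 4.1% × 149/365 = €2,226.0192
Total = €4,502.6877

€4,502.69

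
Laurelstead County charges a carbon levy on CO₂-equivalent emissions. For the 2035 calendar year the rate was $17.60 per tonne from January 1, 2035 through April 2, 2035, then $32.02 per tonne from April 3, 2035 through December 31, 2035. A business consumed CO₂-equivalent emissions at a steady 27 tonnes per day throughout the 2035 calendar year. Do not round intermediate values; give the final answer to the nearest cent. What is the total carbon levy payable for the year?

January 1 – April 2, 2035: 92 days × 27 tonnes/day = 2,484 tonnes at $17.60/tonne → $43718.40
April 3 – December 31, 2035: 273 days × 27 tonnes/day = 7,371 tonnes at $32.02/tonne → $236019.42

$279737.82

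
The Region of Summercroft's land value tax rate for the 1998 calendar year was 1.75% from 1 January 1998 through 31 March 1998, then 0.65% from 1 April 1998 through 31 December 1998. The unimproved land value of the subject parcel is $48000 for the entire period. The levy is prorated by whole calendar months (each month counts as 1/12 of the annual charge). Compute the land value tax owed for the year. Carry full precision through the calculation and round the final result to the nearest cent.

$444.00

1 January – 31 March 1998: 3 months at 1.75% → $48000 × 1.75% × 3/12 = $210.0000
1 April – 31 December 1998: 9 months at 0.65% → $48000 × 0.65% × 9/12 = $234.0000
Total = $444.0000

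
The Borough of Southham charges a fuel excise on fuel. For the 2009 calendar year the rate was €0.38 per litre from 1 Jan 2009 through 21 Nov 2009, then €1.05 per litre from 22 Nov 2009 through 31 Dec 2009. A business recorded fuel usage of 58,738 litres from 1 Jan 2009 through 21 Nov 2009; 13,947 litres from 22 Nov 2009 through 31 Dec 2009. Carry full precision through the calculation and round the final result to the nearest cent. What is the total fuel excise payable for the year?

1 Jan – 21 Nov 2009: 58,738 litres at €0.38/litre → €22,320.44
22 Nov – 31 Dec 2009: 13,947 litres at €1.05/litre → €14,644.35

€36,964.79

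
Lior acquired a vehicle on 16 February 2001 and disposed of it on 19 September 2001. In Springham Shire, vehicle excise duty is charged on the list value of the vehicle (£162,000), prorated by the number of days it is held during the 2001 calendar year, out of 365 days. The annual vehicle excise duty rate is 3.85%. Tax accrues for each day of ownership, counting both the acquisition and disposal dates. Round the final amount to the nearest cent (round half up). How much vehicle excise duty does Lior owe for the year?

£3,690.94

Days held (16 February – 19 September 2001): 216 out of 365
Tax = £162,000 × 3.85% × 216/365 = £3,690.9370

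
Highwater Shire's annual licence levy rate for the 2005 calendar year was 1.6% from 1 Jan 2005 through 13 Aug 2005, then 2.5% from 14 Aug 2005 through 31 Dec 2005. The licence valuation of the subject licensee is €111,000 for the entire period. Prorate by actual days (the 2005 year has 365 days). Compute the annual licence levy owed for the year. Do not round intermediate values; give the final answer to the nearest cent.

€2,159.18

1 Jan – 13 Aug 2005: 225 days at 1.6% → €111,000 × 1.6% × 225/365 = €1,094.7945
14 Aug – 31 Dec 2005: 140 days at 2.5% → €111,000 × 2.5% × 140/365 = €1,064.3836
Total = €2,159.1781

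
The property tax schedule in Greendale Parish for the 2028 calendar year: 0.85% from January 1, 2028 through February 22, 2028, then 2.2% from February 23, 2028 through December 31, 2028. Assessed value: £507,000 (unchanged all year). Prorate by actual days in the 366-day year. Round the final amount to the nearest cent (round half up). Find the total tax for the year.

January 1 – February 22, 2028: 53 days at 0.85% → £507,000 × 0.85% × 53/366 = £624.0533
February 23 – December 31, 2028: 313 days at 2.2% → £507,000 × 2.2% × 313/366 = £9,538.8033
Total = £10,162.8566

£10,162.86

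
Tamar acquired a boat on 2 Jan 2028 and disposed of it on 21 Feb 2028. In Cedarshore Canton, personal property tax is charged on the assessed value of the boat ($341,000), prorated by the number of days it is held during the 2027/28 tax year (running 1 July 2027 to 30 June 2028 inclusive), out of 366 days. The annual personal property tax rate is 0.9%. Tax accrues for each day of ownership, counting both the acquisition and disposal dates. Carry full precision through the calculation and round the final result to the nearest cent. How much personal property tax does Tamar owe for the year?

Days held (2 Jan – 21 Feb 2028): 51 out of 366
Tax = $341,000 × 0.9% × 51/366 = $427.6475

$427.65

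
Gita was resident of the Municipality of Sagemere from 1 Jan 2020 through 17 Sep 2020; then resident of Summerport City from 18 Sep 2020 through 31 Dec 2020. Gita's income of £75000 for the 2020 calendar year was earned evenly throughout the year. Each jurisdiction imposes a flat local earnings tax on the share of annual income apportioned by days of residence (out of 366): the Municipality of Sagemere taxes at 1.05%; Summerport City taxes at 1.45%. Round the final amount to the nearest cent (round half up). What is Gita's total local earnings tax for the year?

£873.57

The Municipality of Sagemere, 1 Jan – 17 Sep 2020: 261 days → £75000 × 1.05% × 261/366 = £561.5779
Summerport City, 18 Sep – 31 Dec 2020: 105 days → £75000 × 1.45% × 105/366 = £311.9877
Total = £873.5656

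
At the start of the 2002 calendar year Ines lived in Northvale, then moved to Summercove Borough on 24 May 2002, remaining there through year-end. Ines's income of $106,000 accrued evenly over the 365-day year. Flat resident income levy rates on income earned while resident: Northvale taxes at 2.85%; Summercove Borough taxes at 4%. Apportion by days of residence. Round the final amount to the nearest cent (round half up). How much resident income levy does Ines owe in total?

Northvale, 1 January – 23 May 2002: 143 days → $106,000 × 2.85% × 143/365 = $1,183.5699
Summercove Borough, 24 May – 31 December 2002: 222 days → $106,000 × 4% × 222/365 = $2,578.8493
Total = $3,762.4192

$3,762.42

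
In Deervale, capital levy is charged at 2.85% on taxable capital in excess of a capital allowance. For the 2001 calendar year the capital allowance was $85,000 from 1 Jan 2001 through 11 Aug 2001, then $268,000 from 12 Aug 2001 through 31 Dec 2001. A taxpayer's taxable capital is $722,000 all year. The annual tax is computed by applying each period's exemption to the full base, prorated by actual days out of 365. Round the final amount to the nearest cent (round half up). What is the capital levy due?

$16,125.46

1 Jan – 11 Aug 2001: 223 days, exemption $85,000 → ($722,000 − $85,000) × 2.85% × 223/365 = $11,091.6534
12 Aug – 31 Dec 2001: 142 days, exemption $268,000 → ($722,000 − $268,000) × 2.85% × 142/365 = $5,033.8027
Total = $16,125.4562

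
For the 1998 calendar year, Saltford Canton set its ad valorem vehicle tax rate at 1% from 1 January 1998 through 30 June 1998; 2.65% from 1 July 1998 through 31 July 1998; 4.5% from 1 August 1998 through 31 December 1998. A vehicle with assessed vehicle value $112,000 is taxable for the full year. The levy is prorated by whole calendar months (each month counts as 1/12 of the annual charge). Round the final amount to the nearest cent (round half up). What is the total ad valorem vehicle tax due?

1 January – 30 June 1998: 6 months at 1% → $112,000 × 1% × 6/12 = $560.0000
1 July – 31 July 1998: 1 month at 2.65% → $112,000 × 2.65% × 1/12 = $247.3333
1 August – 31 December 1998: 5 months at 4.5% → $112,000 × 4.5% × 5/12 = $2,100.0000
Total = $2,907.3333

$2,907.33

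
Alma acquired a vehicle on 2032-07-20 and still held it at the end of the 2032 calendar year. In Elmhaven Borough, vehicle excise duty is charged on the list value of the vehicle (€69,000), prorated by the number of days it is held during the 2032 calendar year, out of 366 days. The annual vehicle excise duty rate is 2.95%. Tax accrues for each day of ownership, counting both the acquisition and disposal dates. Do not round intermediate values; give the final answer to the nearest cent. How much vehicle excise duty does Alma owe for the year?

Days held (2032-07-20 to 2032-12-31): 165 out of 366
Tax = €69,000 × 2.95% × 165/366 = €917.6434

€917.64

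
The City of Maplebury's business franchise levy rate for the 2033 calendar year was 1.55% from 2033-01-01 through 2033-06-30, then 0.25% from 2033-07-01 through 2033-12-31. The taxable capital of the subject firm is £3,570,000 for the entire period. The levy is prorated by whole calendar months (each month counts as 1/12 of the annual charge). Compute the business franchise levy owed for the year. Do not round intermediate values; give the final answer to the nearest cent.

2033-01-01 to 2033-06-30: 6 months at 1.55% → £3,570,000 × 1.55% × 6/12 = £27,667.5000
2033-07-01 to 2033-12-31: 6 months at 0.25% → £3,570,000 × 0.25% × 6/12 = £4,462.5000
Total = £32,130.0000

£32,130.00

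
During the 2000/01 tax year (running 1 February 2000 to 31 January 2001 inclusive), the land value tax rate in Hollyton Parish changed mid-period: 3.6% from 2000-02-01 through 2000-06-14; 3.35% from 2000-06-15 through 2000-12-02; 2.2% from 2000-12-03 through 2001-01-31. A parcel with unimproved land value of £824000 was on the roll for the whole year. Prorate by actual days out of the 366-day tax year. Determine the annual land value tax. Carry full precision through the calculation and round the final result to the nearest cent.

£26810.39

2000-02-01 to 2000-06-14: 135 days at 3.6% → £824000 × 3.6% × 135/366 = £10941.6393
2000-06-15 to 2000-12-02: 171 days at 3.35% → £824000 × 3.35% × 171/366 = £12896.9508
2000-12-03 to 2001-01-31: 60 days at 2.2% → £824000 × 2.2% × 60/366 = £2971.8033
Total = £26810.3934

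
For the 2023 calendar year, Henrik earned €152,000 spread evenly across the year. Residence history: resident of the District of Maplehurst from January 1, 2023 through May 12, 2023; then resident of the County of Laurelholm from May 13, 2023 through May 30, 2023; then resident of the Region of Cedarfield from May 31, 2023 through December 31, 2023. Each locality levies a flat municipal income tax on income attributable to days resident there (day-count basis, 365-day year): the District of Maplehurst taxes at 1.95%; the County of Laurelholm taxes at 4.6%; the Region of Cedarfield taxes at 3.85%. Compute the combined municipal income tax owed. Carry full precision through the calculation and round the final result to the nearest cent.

€4,863.79

The District of Maplehurst, January 1 – May 12, 2023: 132 days → €152,000 × 1.95% × 132/365 = €1,071.9123
The County of Laurelholm, May 13 – May 30, 2023: 18 days → €152,000 × 4.6% × 18/365 = €344.8110
The Region of Cedarfield, May 31 – December 31, 2023: 215 days → €152,000 × 3.85% × 215/365 = €3,447.0685
Total = €4,863.7918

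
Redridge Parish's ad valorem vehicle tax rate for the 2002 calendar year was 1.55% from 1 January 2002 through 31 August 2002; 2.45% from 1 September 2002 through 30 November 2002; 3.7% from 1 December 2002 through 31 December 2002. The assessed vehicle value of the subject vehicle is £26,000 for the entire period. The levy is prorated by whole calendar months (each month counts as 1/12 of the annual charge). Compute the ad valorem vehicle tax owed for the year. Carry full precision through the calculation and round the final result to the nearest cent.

£508.08

1 January – 31 August 2002: 8 months at 1.55% → £26,000 × 1.55% × 8/12 = £268.6667
1 September – 30 November 2002: 3 months at 2.45% → £26,000 × 2.45% × 3/12 = £159.2500
1 December – 31 December 2002: 1 month at 3.7% → £26,000 × 3.7% × 1/12 = £80.1667
Total = £508.0833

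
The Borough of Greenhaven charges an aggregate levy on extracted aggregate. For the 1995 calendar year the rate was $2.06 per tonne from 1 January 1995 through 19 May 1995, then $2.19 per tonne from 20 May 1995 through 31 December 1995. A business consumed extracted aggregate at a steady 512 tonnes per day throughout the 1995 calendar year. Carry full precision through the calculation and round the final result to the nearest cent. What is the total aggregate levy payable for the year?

$400,015.36

1 January – 19 May 1995: 139 days × 512 tonnes/day = 71,168 tonnes at $2.06/tonne → $146,606.08
20 May – 31 December 1995: 226 days × 512 tonnes/day = 115,712 tonnes at $2.19/tonne → $253,409.28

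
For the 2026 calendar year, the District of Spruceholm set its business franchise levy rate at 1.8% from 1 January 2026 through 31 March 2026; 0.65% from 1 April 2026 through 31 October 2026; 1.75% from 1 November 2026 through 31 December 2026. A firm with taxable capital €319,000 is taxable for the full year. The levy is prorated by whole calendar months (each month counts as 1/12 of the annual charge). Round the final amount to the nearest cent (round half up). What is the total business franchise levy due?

€3,575.46

1 January – 31 March 2026: 3 months at 1.8% → €319,000 × 1.8% × 3/12 = €1,435.5000
1 April – 31 October 2026: 7 months at 0.65% → €319,000 × 0.65% × 7/12 = €1,209.5417
1 November – 31 December 2026: 2 months at 1.75% → €319,000 × 1.75% × 2/12 = €930.4167
Total = €3,575.4583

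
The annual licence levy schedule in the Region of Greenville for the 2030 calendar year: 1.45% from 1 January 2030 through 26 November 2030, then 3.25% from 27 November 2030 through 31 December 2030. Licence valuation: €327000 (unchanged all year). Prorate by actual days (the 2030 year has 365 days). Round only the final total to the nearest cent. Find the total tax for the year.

1 January – 26 November 2030: 330 days at 1.45% → €327000 × 1.45% × 330/365 = €4286.8356
27 November – 31 December 2030: 35 days at 3.25% → €327000 × 3.25% × 35/365 = €1019.0753
Total = €5305.9110

€5305.91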